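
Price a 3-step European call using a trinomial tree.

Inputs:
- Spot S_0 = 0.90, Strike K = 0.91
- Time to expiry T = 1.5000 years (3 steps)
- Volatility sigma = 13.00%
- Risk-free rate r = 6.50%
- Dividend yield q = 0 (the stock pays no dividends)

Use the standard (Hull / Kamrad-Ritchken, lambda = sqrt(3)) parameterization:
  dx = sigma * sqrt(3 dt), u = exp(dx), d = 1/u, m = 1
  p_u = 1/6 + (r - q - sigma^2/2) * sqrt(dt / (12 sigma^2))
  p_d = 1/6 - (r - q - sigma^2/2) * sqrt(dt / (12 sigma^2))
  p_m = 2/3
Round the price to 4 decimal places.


Answer: Price = V(0,0) = 0.0939

Derivation:
dt = T/N = 0.500000; dx = sigma*sqrt(3*dt) = 0.159217
u = exp(dx) = 1.172592; d = 1/u = 0.852811
p_u = 0.255461, p_m = 0.666667, p_d = 0.077873
Discount per step: exp(-r*dt) = 0.968022
Stock lattice S(k, j) with j the centered position index:
  k=0: S(0,+0) = 0.9000
  k=1: S(1,-1) = 0.7675; S(1,+0) = 0.9000; S(1,+1) = 1.0553
  k=2: S(2,-2) = 0.6546; S(2,-1) = 0.7675; S(2,+0) = 0.9000; S(2,+1) = 1.0553; S(2,+2) = 1.2375
  k=3: S(3,-3) = 0.5582; S(3,-2) = 0.6546; S(3,-1) = 0.7675; S(3,+0) = 0.9000; S(3,+1) = 1.0553; S(3,+2) = 1.2375; S(3,+3) = 1.4511
Terminal payoffs V(N, j) = max(S_T - K, 0):
  V(3,-3) = 0.000000; V(3,-2) = 0.000000; V(3,-1) = 0.000000; V(3,+0) = 0.000000; V(3,+1) = 0.145333; V(3,+2) = 0.327475; V(3,+3) = 0.541054
Backward induction: V(k, j) = exp(-r*dt) * [p_u * V(k+1, j+1) + p_m * V(k+1, j) + p_d * V(k+1, j-1)]
  V(2,-2) = exp(-r*dt) * [p_u*0.000000 + p_m*0.000000 + p_d*0.000000] = 0.000000
  V(2,-1) = exp(-r*dt) * [p_u*0.000000 + p_m*0.000000 + p_d*0.000000] = 0.000000
  V(2,+0) = exp(-r*dt) * [p_u*0.145333 + p_m*0.000000 + p_d*0.000000] = 0.035940
  V(2,+1) = exp(-r*dt) * [p_u*0.327475 + p_m*0.145333 + p_d*0.000000] = 0.174772
  V(2,+2) = exp(-r*dt) * [p_u*0.541054 + p_m*0.327475 + p_d*0.145333] = 0.356089
  V(1,-1) = exp(-r*dt) * [p_u*0.035940 + p_m*0.000000 + p_d*0.000000] = 0.008888
  V(1,+0) = exp(-r*dt) * [p_u*0.174772 + p_m*0.035940 + p_d*0.000000] = 0.066413
  V(1,+1) = exp(-r*dt) * [p_u*0.356089 + p_m*0.174772 + p_d*0.035940] = 0.203556
  V(0,+0) = exp(-r*dt) * [p_u*0.203556 + p_m*0.066413 + p_d*0.008888] = 0.093867


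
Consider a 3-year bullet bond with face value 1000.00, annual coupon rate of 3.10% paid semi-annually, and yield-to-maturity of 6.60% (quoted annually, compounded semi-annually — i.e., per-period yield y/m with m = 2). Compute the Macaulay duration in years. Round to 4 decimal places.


Coupon per period c = face * coupon_rate / m = 15.500000
Periods per year m = 2; per-period yield y/m = 0.033000
Number of cashflows N = 6
Cashflows (t years, CF_t, discount factor 1/(1+y/m)^(m*t), PV):
  t = 0.5000: CF_t = 15.500000, DF = 0.968054, PV = 15.004840
  t = 1.0000: CF_t = 15.500000, DF = 0.937129, PV = 14.525499
  t = 1.5000: CF_t = 15.500000, DF = 0.907192, PV = 14.061470
  t = 2.0000: CF_t = 15.500000, DF = 0.878211, PV = 13.612266
  t = 2.5000: CF_t = 15.500000, DF = 0.850156, PV = 13.177411
  t = 3.0000: CF_t = 1015.500000, DF = 0.822997, PV = 835.753105
Price P = sum_t PV_t = 906.134591
Macaulay numerator sum_t t * PV_t:
  t * PV_t at t = 0.5000: 7.502420
  t * PV_t at t = 1.0000: 14.525499
  t * PV_t at t = 1.5000: 21.092205
  t * PV_t at t = 2.0000: 27.224531
  t * PV_t at t = 2.5000: 32.943527
  t * PV_t at t = 3.0000: 2507.259314
Macaulay duration D = (sum_t t * PV_t) / P = 2610.547497 / 906.134591 = 2.880971

Answer: Macaulay duration = 2.8810 years


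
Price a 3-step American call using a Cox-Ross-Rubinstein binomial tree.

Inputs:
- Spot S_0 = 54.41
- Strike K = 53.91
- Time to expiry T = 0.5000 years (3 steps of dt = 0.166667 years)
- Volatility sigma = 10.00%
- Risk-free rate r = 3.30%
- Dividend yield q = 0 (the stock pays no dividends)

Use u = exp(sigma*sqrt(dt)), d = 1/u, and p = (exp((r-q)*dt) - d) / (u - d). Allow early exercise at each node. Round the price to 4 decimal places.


Answer: Price = V(0,0) = 2.4150

Derivation:
dt = T/N = 0.166667
u = exp(sigma*sqrt(dt)) = 1.041670; d = 1/u = 0.959997
p = (exp((r-q)*dt) - d) / (u - d) = 0.557323
Discount per step: exp(-r*dt) = 0.994515
Stock lattice S(k, i) with i counting down-moves:
  k=0: S(0,0) = 54.4100
  k=1: S(1,0) = 56.6772; S(1,1) = 52.2335
  k=2: S(2,0) = 59.0390; S(2,1) = 54.4100; S(2,2) = 50.1440
  k=3: S(3,0) = 61.4991; S(3,1) = 56.6772; S(3,2) = 52.2335; S(3,3) = 48.1381
Terminal payoffs V(N, i) = max(S_T - K, 0):
  V(3,0) = 7.589094; V(3,1) = 2.767244; V(3,2) = 0.000000; V(3,3) = 0.000000
Backward induction: V(k, i) = exp(-r*dt) * [p * V(k+1, i) + (1-p) * V(k+1, i+1)]; then take max(V_cont, immediate exercise) for American.
  V(2,0) = exp(-r*dt) * [p*7.589094 + (1-p)*2.767244] = 5.424654; exercise = 5.128963; V(2,0) = max -> 5.424654
  V(2,1) = exp(-r*dt) * [p*2.767244 + (1-p)*0.000000] = 1.533790; exercise = 0.500000; V(2,1) = max -> 1.533790
  V(2,2) = exp(-r*dt) * [p*0.000000 + (1-p)*0.000000] = 0.000000; exercise = 0.000000; V(2,2) = max -> 0.000000
  V(1,0) = exp(-r*dt) * [p*5.424654 + (1-p)*1.533790] = 3.681951; exercise = 2.767244; V(1,0) = max -> 3.681951
  V(1,1) = exp(-r*dt) * [p*1.533790 + (1-p)*0.000000] = 0.850128; exercise = 0.000000; V(1,1) = max -> 0.850128
  V(0,0) = exp(-r*dt) * [p*3.681951 + (1-p)*0.850128] = 2.415049; exercise = 0.500000; V(0,0) = max -> 2.415049


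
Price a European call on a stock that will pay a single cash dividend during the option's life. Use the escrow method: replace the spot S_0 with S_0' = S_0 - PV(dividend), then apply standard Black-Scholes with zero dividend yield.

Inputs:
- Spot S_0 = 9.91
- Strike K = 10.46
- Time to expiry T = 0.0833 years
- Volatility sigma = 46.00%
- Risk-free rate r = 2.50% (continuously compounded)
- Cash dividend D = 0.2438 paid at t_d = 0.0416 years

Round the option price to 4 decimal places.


Answer: Price = 0.2326

Derivation:
PV(D) = D * exp(-r * t_d) = 0.2438 * 0.99896054 = 0.24354658
S_0' = S_0 - PV(D) = 9.9100 - 0.24354658 = 9.66645342
d1 = (ln(S_0'/K) + (r + sigma^2/2)*T) / (sigma*sqrt(T)) = -0.51219711
d2 = d1 - sigma*sqrt(T) = -0.64496111
exp(-rT) = 0.99791967
N(d1) = 0.30425653; N(d2) = 0.25947619
C = S_0' * N(d1) - K * exp(-rT) * N(d2) = 9.66645342 * 0.30425653 - 10.4600 * 0.99791967 * 0.25947619 = 0.2326


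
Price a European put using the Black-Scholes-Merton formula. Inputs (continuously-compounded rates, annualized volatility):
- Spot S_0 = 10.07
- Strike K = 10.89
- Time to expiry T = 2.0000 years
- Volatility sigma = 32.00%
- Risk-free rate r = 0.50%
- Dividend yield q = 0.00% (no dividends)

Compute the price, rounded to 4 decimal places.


Answer: Price = 2.2430

Derivation:
d1 = (ln(S/K) + (r - q + 0.5*sigma^2) * T) / (sigma * sqrt(T)) = 0.07538591
d2 = d1 - sigma * sqrt(T) = -0.37716243
exp(-rT) = 0.99004983; exp(-qT) = 1.00000000
P = K * exp(-rT) * N(-d2) - S_0 * exp(-qT) * N(-d1)
N(-d1) = 0.46995383; N(-d2) = 0.64697355
P = 10.8900 * 0.99004983 * 0.64697355 - 10.0700 * 1.00000000 * 0.46995383 = 2.2430


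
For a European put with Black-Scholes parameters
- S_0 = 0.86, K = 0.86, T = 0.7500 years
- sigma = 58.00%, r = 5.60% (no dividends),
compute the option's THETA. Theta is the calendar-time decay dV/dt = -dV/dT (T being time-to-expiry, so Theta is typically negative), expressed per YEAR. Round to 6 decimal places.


Answer: Theta = -0.082466

Derivation:
d1 = 0.3347636130; d2 = -0.1675311212
phi(d1) = 0.3772029636; exp(-qT) = 1.0000000000; exp(-rT) = 0.9588697806
Theta = -S*exp(-qT)*phi(d1)*sigma/(2*sqrt(T)) + r*K*exp(-rT)*N(-d2) - q*S*exp(-qT)*N(-d1)
N(-d1) = 0.3689017055; N(-d2) = 0.5665239188; sqrt(T) = 0.8660254038
Term 1 = -0.8600 * 1.0000000000 * 0.3772029636 * 0.5800 / (2 * 0.8660254038) = -0.1086277824
Term 2 = 0.0560 * 0.8600 * 0.9588697806 * 0.5665239188 = 0.0261616036
Term 3 = 0 (no dividend yield, q = 0)
Theta = -0.1086277824 + (0.0261616036) + (0.0000000000) = -0.082466


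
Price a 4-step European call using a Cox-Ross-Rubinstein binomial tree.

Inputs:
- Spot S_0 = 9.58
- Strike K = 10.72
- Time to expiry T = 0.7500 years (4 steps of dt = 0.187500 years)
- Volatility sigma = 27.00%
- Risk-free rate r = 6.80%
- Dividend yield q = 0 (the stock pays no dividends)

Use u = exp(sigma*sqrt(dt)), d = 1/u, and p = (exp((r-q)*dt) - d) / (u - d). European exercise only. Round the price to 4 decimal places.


dt = T/N = 0.187500
u = exp(sigma*sqrt(dt)) = 1.124022; d = 1/u = 0.889662
p = (exp((r-q)*dt) - d) / (u - d) = 0.525557
Discount per step: exp(-r*dt) = 0.987331
Stock lattice S(k, i) with i counting down-moves:
  k=0: S(0,0) = 9.5800
  k=1: S(1,0) = 10.7681; S(1,1) = 8.5230
  k=2: S(2,0) = 12.1036; S(2,1) = 9.5800; S(2,2) = 7.5826
  k=3: S(3,0) = 13.6047; S(3,1) = 10.7681; S(3,2) = 8.5230; S(3,3) = 6.7459
  k=4: S(4,0) = 15.2920; S(4,1) = 12.1036; S(4,2) = 9.5800; S(4,3) = 7.5826; S(4,4) = 6.0016
Terminal payoffs V(N, i) = max(S_T - K, 0):
  V(4,0) = 4.572023; V(4,1) = 1.383618; V(4,2) = 0.000000; V(4,3) = 0.000000; V(4,4) = 0.000000
Backward induction: V(k, i) = exp(-r*dt) * [p * V(k+1, i) + (1-p) * V(k+1, i+1)].
  V(3,0) = exp(-r*dt) * [p*4.572023 + (1-p)*1.383618] = 3.020547
  V(3,1) = exp(-r*dt) * [p*1.383618 + (1-p)*0.000000] = 0.717957
  V(3,2) = exp(-r*dt) * [p*0.000000 + (1-p)*0.000000] = 0.000000
  V(3,3) = exp(-r*dt) * [p*0.000000 + (1-p)*0.000000] = 0.000000
  V(2,0) = exp(-r*dt) * [p*3.020547 + (1-p)*0.717957] = 1.903672
  V(2,1) = exp(-r*dt) * [p*0.717957 + (1-p)*0.000000] = 0.372547
  V(2,2) = exp(-r*dt) * [p*0.000000 + (1-p)*0.000000] = 0.000000
  V(1,0) = exp(-r*dt) * [p*1.903672 + (1-p)*0.372547] = 1.162325
  V(1,1) = exp(-r*dt) * [p*0.372547 + (1-p)*0.000000] = 0.193314
  V(0,0) = exp(-r*dt) * [p*1.162325 + (1-p)*0.193314] = 0.693683

Answer: Price = V(0,0) = 0.6937


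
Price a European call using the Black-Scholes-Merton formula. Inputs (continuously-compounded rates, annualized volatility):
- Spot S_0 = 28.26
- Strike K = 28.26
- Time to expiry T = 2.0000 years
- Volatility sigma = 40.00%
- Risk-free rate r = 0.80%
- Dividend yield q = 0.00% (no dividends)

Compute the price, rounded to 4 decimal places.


Answer: Price = 6.4703

Derivation:
d1 = (ln(S/K) + (r - q + 0.5*sigma^2) * T) / (sigma * sqrt(T)) = 0.31112698
d2 = d1 - sigma * sqrt(T) = -0.25455844
exp(-rT) = 0.98412732; exp(-qT) = 1.00000000
C = S_0 * exp(-qT) * N(d1) - K * exp(-rT) * N(d2)
N(d1) = 0.62214796; N(d2) = 0.39953208
C = 28.2600 * 1.00000000 * 0.62214796 - 28.2600 * 0.98412732 * 0.39953208 = 6.4703


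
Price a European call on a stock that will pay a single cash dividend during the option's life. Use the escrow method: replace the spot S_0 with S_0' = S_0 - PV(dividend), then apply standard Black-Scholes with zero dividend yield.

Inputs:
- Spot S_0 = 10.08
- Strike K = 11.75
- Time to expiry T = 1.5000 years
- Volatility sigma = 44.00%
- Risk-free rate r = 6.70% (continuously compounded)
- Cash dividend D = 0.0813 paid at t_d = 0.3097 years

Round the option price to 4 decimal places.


PV(D) = D * exp(-r * t_d) = 0.0813 * 0.97946390 = 0.07963041
S_0' = S_0 - PV(D) = 10.0800 - 0.07963041 = 10.00036959
d1 = (ln(S_0'/K) + (r + sigma^2/2)*T) / (sigma*sqrt(T)) = 0.15674658
d2 = d1 - sigma*sqrt(T) = -0.38214116
exp(-rT) = 0.90438511
N(d1) = 0.56227771; N(d2) = 0.35117833
C = S_0' * N(d1) - K * exp(-rT) * N(d2) = 10.00036959 * 0.56227771 - 11.7500 * 0.90438511 * 0.35117833 = 1.8912

Answer: Price = 1.8912


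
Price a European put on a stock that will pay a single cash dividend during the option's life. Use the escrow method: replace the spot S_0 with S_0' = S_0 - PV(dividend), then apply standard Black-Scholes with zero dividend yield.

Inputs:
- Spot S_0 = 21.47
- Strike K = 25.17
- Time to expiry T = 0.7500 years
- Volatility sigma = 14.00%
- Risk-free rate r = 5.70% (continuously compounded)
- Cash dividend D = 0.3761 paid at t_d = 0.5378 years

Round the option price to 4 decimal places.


Answer: Price = 3.1988

Derivation:
PV(D) = D * exp(-r * t_d) = 0.3761 * 0.96981049 = 0.36474572
S_0' = S_0 - PV(D) = 21.4700 - 0.36474572 = 21.10525428
d1 = (ln(S_0'/K) + (r + sigma^2/2)*T) / (sigma*sqrt(T)) = -1.03948437
d2 = d1 - sigma*sqrt(T) = -1.16072793
exp(-rT) = 0.95815090
N(-d1) = 0.85071024; N(-d2) = 0.87712372
P = K * exp(-rT) * N(-d2) - S_0' * N(-d1) = 25.1700 * 0.95815090 * 0.87712372 - 21.10525428 * 0.85071024 = 3.1988


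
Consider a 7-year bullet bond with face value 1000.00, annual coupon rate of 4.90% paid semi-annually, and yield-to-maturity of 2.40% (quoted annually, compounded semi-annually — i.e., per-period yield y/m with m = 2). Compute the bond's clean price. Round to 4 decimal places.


Answer: Price = 1160.2087

Derivation:
Coupon per period c = face * coupon_rate / m = 24.500000
Periods per year m = 2; per-period yield y/m = 0.012000
Number of cashflows N = 14
Cashflows (t years, CF_t, discount factor 1/(1+y/m)^(m*t), PV):
  t = 0.5000: CF_t = 24.500000, DF = 0.988142, PV = 24.209486
  t = 1.0000: CF_t = 24.500000, DF = 0.976425, PV = 23.922417
  t = 1.5000: CF_t = 24.500000, DF = 0.964847, PV = 23.638752
  t = 2.0000: CF_t = 24.500000, DF = 0.953406, PV = 23.358451
  t = 2.5000: CF_t = 24.500000, DF = 0.942101, PV = 23.081473
  t = 3.0000: CF_t = 24.500000, DF = 0.930930, PV = 22.807780
  t = 3.5000: CF_t = 24.500000, DF = 0.919891, PV = 22.537332
  t = 4.0000: CF_t = 24.500000, DF = 0.908983, PV = 22.270091
  t = 4.5000: CF_t = 24.500000, DF = 0.898205, PV = 22.006018
  t = 5.0000: CF_t = 24.500000, DF = 0.887554, PV = 21.745077
  t = 5.5000: CF_t = 24.500000, DF = 0.877030, PV = 21.487231
  t = 6.0000: CF_t = 24.500000, DF = 0.866630, PV = 21.232441
  t = 6.5000: CF_t = 24.500000, DF = 0.856354, PV = 20.980673
  t = 7.0000: CF_t = 1024.500000, DF = 0.846200, PV = 866.931509
Price P = sum_t PV_t = 1160.208731


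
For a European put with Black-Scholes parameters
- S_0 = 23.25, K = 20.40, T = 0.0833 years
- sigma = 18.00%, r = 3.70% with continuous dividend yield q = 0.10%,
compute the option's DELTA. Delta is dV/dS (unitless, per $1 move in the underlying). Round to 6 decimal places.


d1 = 2.6008768026; d2 = 2.5489256717
phi(d1) = 0.0135520344; exp(-qT) = 0.9999167035; exp(-rT) = 0.9969226448
N(-d1) = 0.0046492920
Delta = -exp(-qT) * N(-d1) = -0.9999167035 * 0.0046492920 = -0.004649

Answer: Delta = -0.004649


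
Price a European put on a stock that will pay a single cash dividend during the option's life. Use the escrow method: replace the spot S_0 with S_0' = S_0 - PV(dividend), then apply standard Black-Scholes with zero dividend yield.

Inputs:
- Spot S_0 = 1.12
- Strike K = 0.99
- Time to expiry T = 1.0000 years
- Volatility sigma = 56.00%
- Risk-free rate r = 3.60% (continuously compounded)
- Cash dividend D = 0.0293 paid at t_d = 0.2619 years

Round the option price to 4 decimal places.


PV(D) = D * exp(-r * t_d) = 0.0293 * 0.99061591 = 0.02902505
S_0' = S_0 - PV(D) = 1.1200 - 0.02902505 = 1.09097495
d1 = (ln(S_0'/K) + (r + sigma^2/2)*T) / (sigma*sqrt(T)) = 0.51771801
d2 = d1 - sigma*sqrt(T) = -0.04228199
exp(-rT) = 0.96464029
N(-d1) = 0.30232752; N(-d2) = 0.51686305
P = K * exp(-rT) * N(-d2) - S_0' * N(-d1) = 0.9900 * 0.96464029 * 0.51686305 - 1.09097495 * 0.30232752 = 0.1638

Answer: Price = 0.1638


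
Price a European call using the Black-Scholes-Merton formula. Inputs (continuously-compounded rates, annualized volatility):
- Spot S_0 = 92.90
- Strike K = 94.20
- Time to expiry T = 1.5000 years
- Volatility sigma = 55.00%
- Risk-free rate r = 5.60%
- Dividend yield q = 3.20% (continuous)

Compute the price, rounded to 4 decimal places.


Answer: Price = 24.0774

Derivation:
d1 = (ln(S/K) + (r - q + 0.5*sigma^2) * T) / (sigma * sqrt(T)) = 0.36961830
d2 = d1 - sigma * sqrt(T) = -0.30399138
exp(-rT) = 0.91943126; exp(-qT) = 0.95313379
C = S_0 * exp(-qT) * N(d1) - K * exp(-rT) * N(d2)
N(d1) = 0.64416654; N(d2) = 0.38056723
C = 92.9000 * 0.95313379 * 0.64416654 - 94.2000 * 0.91943126 * 0.38056723 = 24.0774


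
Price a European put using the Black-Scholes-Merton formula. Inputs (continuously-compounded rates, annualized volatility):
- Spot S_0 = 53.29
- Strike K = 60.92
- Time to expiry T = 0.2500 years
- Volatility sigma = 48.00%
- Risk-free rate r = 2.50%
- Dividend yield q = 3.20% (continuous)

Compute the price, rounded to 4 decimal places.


Answer: Price = 10.0897

Derivation:
d1 = (ln(S/K) + (r - q + 0.5*sigma^2) * T) / (sigma * sqrt(T)) = -0.44484513
d2 = d1 - sigma * sqrt(T) = -0.68484513
exp(-rT) = 0.99376949; exp(-qT) = 0.99203191
P = K * exp(-rT) * N(-d2) - S_0 * exp(-qT) * N(-d1)
N(-d1) = 0.67178416; N(-d2) = 0.75327917
P = 60.9200 * 0.99376949 * 0.75327917 - 53.2900 * 0.99203191 * 0.67178416 = 10.0897


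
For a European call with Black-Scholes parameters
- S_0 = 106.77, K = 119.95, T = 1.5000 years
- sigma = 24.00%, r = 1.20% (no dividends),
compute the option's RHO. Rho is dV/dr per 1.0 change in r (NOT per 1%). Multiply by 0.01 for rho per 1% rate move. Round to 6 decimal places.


Answer: Rho = 55.665369

Derivation:
d1 = -0.1877874132; d2 = -0.4817261823
phi(d1) = 0.3919697583; exp(-qT) = 1.0000000000; exp(-rT) = 0.9821610324
N(d2) = 0.3150002370
Rho = K*T*exp(-rT)*N(d2) = 119.9500 * 1.5000 * 0.9821610324 * 0.3150002370 = 55.665369


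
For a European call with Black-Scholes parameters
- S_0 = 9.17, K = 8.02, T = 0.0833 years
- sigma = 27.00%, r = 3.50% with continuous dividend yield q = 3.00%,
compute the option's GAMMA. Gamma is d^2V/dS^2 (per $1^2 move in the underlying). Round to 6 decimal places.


Answer: Gamma = 0.117539

Derivation:
d1 = 1.7638582909; d2 = 1.6859315945
phi(d1) = 0.0842020031; exp(-qT) = 0.9975041199; exp(-rT) = 0.9970887459
Gamma = exp(-qT) * phi(d1) / (S * sigma * sqrt(T)) = 0.9975041199 * 0.0842020031 / (9.1700 * 0.2700 * 0.2886173938) = 0.117539


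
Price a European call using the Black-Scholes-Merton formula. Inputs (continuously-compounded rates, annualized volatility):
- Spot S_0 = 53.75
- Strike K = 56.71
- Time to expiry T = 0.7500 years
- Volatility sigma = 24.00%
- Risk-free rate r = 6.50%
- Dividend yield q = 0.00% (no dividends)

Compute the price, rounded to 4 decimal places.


d1 = (ln(S/K) + (r - q + 0.5*sigma^2) * T) / (sigma * sqrt(T)) = 0.08055530
d2 = d1 - sigma * sqrt(T) = -0.12729080
exp(-rT) = 0.95241920; exp(-qT) = 1.00000000
C = S_0 * exp(-qT) * N(d1) - K * exp(-rT) * N(d2)
N(d1) = 0.53210219; N(d2) = 0.44935512
C = 53.7500 * 1.00000000 * 0.53210219 - 56.7100 * 0.95241920 * 0.44935512 = 4.3301

Answer: Price = 4.3301


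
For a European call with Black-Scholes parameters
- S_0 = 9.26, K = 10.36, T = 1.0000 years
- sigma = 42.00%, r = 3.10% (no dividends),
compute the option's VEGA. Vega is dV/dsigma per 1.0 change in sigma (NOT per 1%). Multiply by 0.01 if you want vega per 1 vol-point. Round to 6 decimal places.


Answer: Vega = 3.693700

Derivation:
d1 = 0.0165519329; d2 = -0.4034480671
phi(d1) = 0.3988876357; exp(-qT) = 1.0000000000; exp(-rT) = 0.9694755731
Vega = S * exp(-qT) * phi(d1) * sqrt(T) = 9.2600 * 1.0000000000 * 0.3988876357 * 1.0000000000 = 3.693700


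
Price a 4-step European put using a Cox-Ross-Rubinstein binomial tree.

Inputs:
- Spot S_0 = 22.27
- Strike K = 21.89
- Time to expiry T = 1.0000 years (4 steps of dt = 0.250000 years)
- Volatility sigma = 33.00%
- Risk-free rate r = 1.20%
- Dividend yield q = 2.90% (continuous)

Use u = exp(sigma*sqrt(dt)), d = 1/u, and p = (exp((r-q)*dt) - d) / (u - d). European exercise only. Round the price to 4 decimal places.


dt = T/N = 0.250000
u = exp(sigma*sqrt(dt)) = 1.179393; d = 1/u = 0.847894
p = (exp((r-q)*dt) - d) / (u - d) = 0.446050
Discount per step: exp(-r*dt) = 0.997004
Stock lattice S(k, i) with i counting down-moves:
  k=0: S(0,0) = 22.2700
  k=1: S(1,0) = 26.2651; S(1,1) = 18.8826
  k=2: S(2,0) = 30.9769; S(2,1) = 22.2700; S(2,2) = 16.0104
  k=3: S(3,0) = 36.5339; S(3,1) = 26.2651; S(3,2) = 18.8826; S(3,3) = 13.5751
  k=4: S(4,0) = 43.0878; S(4,1) = 30.9769; S(4,2) = 22.2700; S(4,3) = 16.0104; S(4,4) = 11.5103
Terminal payoffs V(N, i) = max(K - S_T, 0):
  V(4,0) = 0.000000; V(4,1) = 0.000000; V(4,2) = 0.000000; V(4,3) = 5.879568; V(4,4) = 10.379721
Backward induction: V(k, i) = exp(-r*dt) * [p * V(k+1, i) + (1-p) * V(k+1, i+1)].
  V(3,0) = exp(-r*dt) * [p*0.000000 + (1-p)*0.000000] = 0.000000
  V(3,1) = exp(-r*dt) * [p*0.000000 + (1-p)*0.000000] = 0.000000
  V(3,2) = exp(-r*dt) * [p*0.000000 + (1-p)*5.879568] = 3.247231
  V(3,3) = exp(-r*dt) * [p*5.879568 + (1-p)*10.379721] = 8.347348
  V(2,0) = exp(-r*dt) * [p*0.000000 + (1-p)*0.000000] = 0.000000
  V(2,1) = exp(-r*dt) * [p*0.000000 + (1-p)*3.247231] = 1.793415
  V(2,2) = exp(-r*dt) * [p*3.247231 + (1-p)*8.347348] = 6.054251
  V(1,0) = exp(-r*dt) * [p*0.000000 + (1-p)*1.793415] = 0.990486
  V(1,1) = exp(-r*dt) * [p*1.793415 + (1-p)*6.054251] = 4.141263
  V(0,0) = exp(-r*dt) * [p*0.990486 + (1-p)*4.141263] = 2.727664

Answer: Price = V(0,0) = 2.7277


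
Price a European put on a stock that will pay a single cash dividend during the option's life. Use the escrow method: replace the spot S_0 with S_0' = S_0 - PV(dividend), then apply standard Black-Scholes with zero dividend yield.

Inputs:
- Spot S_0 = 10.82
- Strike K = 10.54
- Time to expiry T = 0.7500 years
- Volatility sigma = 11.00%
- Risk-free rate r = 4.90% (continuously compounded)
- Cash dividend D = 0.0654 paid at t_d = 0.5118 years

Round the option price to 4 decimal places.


Answer: Price = 0.1682

Derivation:
PV(D) = D * exp(-r * t_d) = 0.0654 * 0.97523365 = 0.06378028
S_0' = S_0 - PV(D) = 10.8200 - 0.06378028 = 10.75621972
d1 = (ln(S_0'/K) + (r + sigma^2/2)*T) / (sigma*sqrt(T)) = 0.64657061
d2 = d1 - sigma*sqrt(T) = 0.55130781
exp(-rT) = 0.96391708
N(-d1) = 0.25895494; N(-d2) = 0.29071134
P = K * exp(-rT) * N(-d2) - S_0' * N(-d1) = 10.5400 * 0.96391708 * 0.29071134 - 10.75621972 * 0.25895494 = 0.1682


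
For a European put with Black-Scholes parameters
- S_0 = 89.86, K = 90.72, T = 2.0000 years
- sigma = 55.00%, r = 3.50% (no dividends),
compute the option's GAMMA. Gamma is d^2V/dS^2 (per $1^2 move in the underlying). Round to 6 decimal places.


d1 = 0.4666584162; d2 = -0.3111590431
phi(d1) = 0.3577848067; exp(-qT) = 1.0000000000; exp(-rT) = 0.9323938199
Gamma = exp(-qT) * phi(d1) / (S * sigma * sqrt(T)) = 1.0000000000 * 0.3577848067 / (89.8600 * 0.5500 * 1.4142135624) = 0.005119

Answer: Gamma = 0.005119


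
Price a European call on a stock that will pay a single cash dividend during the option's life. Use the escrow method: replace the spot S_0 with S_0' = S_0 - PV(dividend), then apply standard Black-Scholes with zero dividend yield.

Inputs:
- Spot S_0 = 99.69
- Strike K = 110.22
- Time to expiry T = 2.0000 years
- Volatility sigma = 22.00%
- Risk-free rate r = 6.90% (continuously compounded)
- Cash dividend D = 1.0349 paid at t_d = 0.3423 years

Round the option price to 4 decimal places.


PV(D) = D * exp(-r * t_d) = 1.0349 * 0.97665804 = 1.01074340
S_0' = S_0 - PV(D) = 99.6900 - 1.01074340 = 98.67925660
d1 = (ln(S_0'/K) + (r + sigma^2/2)*T) / (sigma*sqrt(T)) = 0.24361882
d2 = d1 - sigma*sqrt(T) = -0.06750816
exp(-rT) = 0.87109869
N(d1) = 0.59623698; N(d2) = 0.47308858
C = S_0' * N(d1) - K * exp(-rT) * N(d2) = 98.67925660 * 0.59623698 - 110.2200 * 0.87109869 * 0.47308858 = 13.4138

Answer: Price = 13.4138


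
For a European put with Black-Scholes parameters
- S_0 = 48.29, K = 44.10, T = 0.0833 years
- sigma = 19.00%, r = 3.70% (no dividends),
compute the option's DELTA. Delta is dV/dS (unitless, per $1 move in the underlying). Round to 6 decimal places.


Answer: Delta = -0.041036

Derivation:
d1 = 1.7387868121; d2 = 1.6839495073
phi(d1) = 0.0879815345; exp(-qT) = 1.0000000000; exp(-rT) = 0.9969226448
N(-d1) = 0.0410361346
Delta = -exp(-qT) * N(-d1) = -1.0000000000 * 0.0410361346 = -0.041036


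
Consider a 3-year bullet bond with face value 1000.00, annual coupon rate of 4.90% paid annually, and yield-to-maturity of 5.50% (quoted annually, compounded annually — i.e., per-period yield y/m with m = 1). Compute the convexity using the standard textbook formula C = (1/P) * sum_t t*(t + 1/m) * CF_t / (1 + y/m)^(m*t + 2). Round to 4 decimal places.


Coupon per period c = face * coupon_rate / m = 49.000000
Periods per year m = 1; per-period yield y/m = 0.055000
Number of cashflows N = 3
Cashflows (t years, CF_t, discount factor 1/(1+y/m)^(m*t), PV):
  t = 1.0000: CF_t = 49.000000, DF = 0.947867, PV = 46.445498
  t = 2.0000: CF_t = 49.000000, DF = 0.898452, PV = 44.024168
  t = 3.0000: CF_t = 1049.000000, DF = 0.851614, PV = 893.342734
Price P = sum_t PV_t = 983.812400
Convexity numerator sum_t t*(t + 1/m) * CF_t / (1+y/m)^(m*t + 2):
  t = 1.0000: term = 83.458139
  t = 2.0000: term = 237.321723
  t = 3.0000: term = 9631.511246
Convexity = (1/P) * sum = 9952.291108 / 983.812400 = 10.116046

Answer: Convexity = 10.1160


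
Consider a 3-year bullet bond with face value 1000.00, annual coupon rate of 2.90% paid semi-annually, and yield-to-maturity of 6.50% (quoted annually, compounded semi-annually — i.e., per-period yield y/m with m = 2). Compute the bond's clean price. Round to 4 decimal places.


Coupon per period c = face * coupon_rate / m = 14.500000
Periods per year m = 2; per-period yield y/m = 0.032500
Number of cashflows N = 6
Cashflows (t years, CF_t, discount factor 1/(1+y/m)^(m*t), PV):
  t = 0.5000: CF_t = 14.500000, DF = 0.968523, PV = 14.043584
  t = 1.0000: CF_t = 14.500000, DF = 0.938037, PV = 13.601534
  t = 1.5000: CF_t = 14.500000, DF = 0.908510, PV = 13.173398
  t = 2.0000: CF_t = 14.500000, DF = 0.879913, PV = 12.758739
  t = 2.5000: CF_t = 14.500000, DF = 0.852216, PV = 12.357132
  t = 3.0000: CF_t = 1014.500000, DF = 0.825391, PV = 837.358994
Price P = sum_t PV_t = 903.293381

Answer: Price = 903.2934


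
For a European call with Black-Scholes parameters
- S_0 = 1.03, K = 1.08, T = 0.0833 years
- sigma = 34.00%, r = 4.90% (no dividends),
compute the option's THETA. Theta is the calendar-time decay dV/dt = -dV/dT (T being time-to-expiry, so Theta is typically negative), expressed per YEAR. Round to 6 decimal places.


Answer: Theta = -0.240536

Derivation:
d1 = -0.3923961346; d2 = -0.4905260484
phi(d1) = 0.3693812774; exp(-qT) = 1.0000000000; exp(-rT) = 0.9959266188
Theta = -S*exp(-qT)*phi(d1)*sigma/(2*sqrt(T)) - r*K*exp(-rT)*N(d2) + q*S*exp(-qT)*N(d1)
N(d1) = 0.3473827708; N(d2) = 0.3118808510; sqrt(T) = 0.2886173938
Term 1 = -1.0300 * 1.0000000000 * 0.3693812774 * 0.3400 / (2 * 0.2886173938) = -0.2240982805
Term 2 = -0.0490 * 1.0800 * 0.9959266188 * 0.3118808510 = -0.0164375046
Term 3 = 0 (no dividend yield, q = 0)
Theta = -0.2240982805 + (-0.0164375046) + (0.0000000000) = -0.240536


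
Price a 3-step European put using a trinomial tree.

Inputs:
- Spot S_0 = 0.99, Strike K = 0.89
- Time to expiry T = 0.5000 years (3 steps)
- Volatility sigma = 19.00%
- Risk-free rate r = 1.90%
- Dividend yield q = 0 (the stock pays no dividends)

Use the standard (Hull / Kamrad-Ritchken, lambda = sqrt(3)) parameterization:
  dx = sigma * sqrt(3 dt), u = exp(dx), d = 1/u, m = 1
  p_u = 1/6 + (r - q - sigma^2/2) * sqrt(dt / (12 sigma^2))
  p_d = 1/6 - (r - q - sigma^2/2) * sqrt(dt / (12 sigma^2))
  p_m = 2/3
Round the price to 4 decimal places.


Answer: Price = V(0,0) = 0.0140

Derivation:
dt = T/N = 0.166667; dx = sigma*sqrt(3*dt) = 0.134350
u = exp(dx) = 1.143793; d = 1/u = 0.874284
p_u = 0.167256, p_m = 0.666667, p_d = 0.166077
Discount per step: exp(-r*dt) = 0.996838
Stock lattice S(k, j) with j the centered position index:
  k=0: S(0,+0) = 0.9900
  k=1: S(1,-1) = 0.8655; S(1,+0) = 0.9900; S(1,+1) = 1.1324
  k=2: S(2,-2) = 0.7567; S(2,-1) = 0.8655; S(2,+0) = 0.9900; S(2,+1) = 1.1324; S(2,+2) = 1.2952
  k=3: S(3,-3) = 0.6616; S(3,-2) = 0.7567; S(3,-1) = 0.8655; S(3,+0) = 0.9900; S(3,+1) = 1.1324; S(3,+2) = 1.2952; S(3,+3) = 1.4814
Terminal payoffs V(N, j) = max(K - S_T, 0):
  V(3,-3) = 0.228405; V(3,-2) = 0.133272; V(3,-1) = 0.024459; V(3,+0) = 0.000000; V(3,+1) = 0.000000; V(3,+2) = 0.000000; V(3,+3) = 0.000000
Backward induction: V(k, j) = exp(-r*dt) * [p_u * V(k+1, j+1) + p_m * V(k+1, j) + p_d * V(k+1, j-1)]
  V(2,-2) = exp(-r*dt) * [p_u*0.024459 + p_m*0.133272 + p_d*0.228405] = 0.130458
  V(2,-1) = exp(-r*dt) * [p_u*0.000000 + p_m*0.024459 + p_d*0.133272] = 0.038318
  V(2,+0) = exp(-r*dt) * [p_u*0.000000 + p_m*0.000000 + p_d*0.024459] = 0.004049
  V(2,+1) = exp(-r*dt) * [p_u*0.000000 + p_m*0.000000 + p_d*0.000000] = 0.000000
  V(2,+2) = exp(-r*dt) * [p_u*0.000000 + p_m*0.000000 + p_d*0.000000] = 0.000000
  V(1,-1) = exp(-r*dt) * [p_u*0.004049 + p_m*0.038318 + p_d*0.130458] = 0.047737
  V(1,+0) = exp(-r*dt) * [p_u*0.000000 + p_m*0.004049 + p_d*0.038318] = 0.009035
  V(1,+1) = exp(-r*dt) * [p_u*0.000000 + p_m*0.000000 + p_d*0.004049] = 0.000670
  V(0,+0) = exp(-r*dt) * [p_u*0.000670 + p_m*0.009035 + p_d*0.047737] = 0.014019


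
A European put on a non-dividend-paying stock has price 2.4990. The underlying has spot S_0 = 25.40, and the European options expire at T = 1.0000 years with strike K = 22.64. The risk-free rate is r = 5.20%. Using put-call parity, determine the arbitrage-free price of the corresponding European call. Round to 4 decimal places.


Answer: Call price = 6.4062

Derivation:
Put-call parity: C - P = S_0 * exp(-qT) - K * exp(-rT).
S_0 * exp(-qT) = 25.4000 * 1.00000000 = 25.40000000
K * exp(-rT) = 22.6400 * 0.94932887 = 21.49280555
C = P + S*exp(-qT) - K*exp(-rT)
C = 2.4990 + 25.40000000 - 21.49280555 = 6.4062


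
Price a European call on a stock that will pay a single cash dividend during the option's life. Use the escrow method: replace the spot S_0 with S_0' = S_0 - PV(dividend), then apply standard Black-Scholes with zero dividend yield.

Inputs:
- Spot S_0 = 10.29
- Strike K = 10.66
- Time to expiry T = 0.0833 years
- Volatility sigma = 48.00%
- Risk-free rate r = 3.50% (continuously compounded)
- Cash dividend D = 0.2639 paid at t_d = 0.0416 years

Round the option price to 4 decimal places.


Answer: Price = 0.3189

Derivation:
PV(D) = D * exp(-r * t_d) = 0.2639 * 0.99854506 = 0.26351604
S_0' = S_0 - PV(D) = 10.2900 - 0.26351604 = 10.02648396
d1 = (ln(S_0'/K) + (r + sigma^2/2)*T) / (sigma*sqrt(T)) = -0.35194208
d2 = d1 - sigma*sqrt(T) = -0.49047843
exp(-rT) = 0.99708875
N(d1) = 0.36244085; N(d2) = 0.31189770
C = S_0' * N(d1) - K * exp(-rT) * N(d2) = 10.02648396 * 0.36244085 - 10.6600 * 0.99708875 * 0.31189770 = 0.3189


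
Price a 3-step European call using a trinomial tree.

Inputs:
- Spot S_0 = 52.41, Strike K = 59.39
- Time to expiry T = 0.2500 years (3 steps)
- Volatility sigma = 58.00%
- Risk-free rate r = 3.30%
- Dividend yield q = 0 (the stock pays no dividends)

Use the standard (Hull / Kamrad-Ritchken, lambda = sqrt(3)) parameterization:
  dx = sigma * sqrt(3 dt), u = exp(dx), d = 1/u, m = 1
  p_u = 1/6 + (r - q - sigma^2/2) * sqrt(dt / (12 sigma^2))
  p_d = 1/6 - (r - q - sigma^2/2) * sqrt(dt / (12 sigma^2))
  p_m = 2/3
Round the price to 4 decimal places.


Answer: Price = V(0,0) = 3.8814

Derivation:
dt = T/N = 0.083333; dx = sigma*sqrt(3*dt) = 0.290000
u = exp(dx) = 1.336427; d = 1/u = 0.748264
p_u = 0.147241, p_m = 0.666667, p_d = 0.186092
Discount per step: exp(-r*dt) = 0.997254
Stock lattice S(k, j) with j the centered position index:
  k=0: S(0,+0) = 52.4100
  k=1: S(1,-1) = 39.2165; S(1,+0) = 52.4100; S(1,+1) = 70.0422
  k=2: S(2,-2) = 29.3443; S(2,-1) = 39.2165; S(2,+0) = 52.4100; S(2,+1) = 70.0422; S(2,+2) = 93.6063
  k=3: S(3,-3) = 21.9573; S(3,-2) = 29.3443; S(3,-1) = 39.2165; S(3,+0) = 52.4100; S(3,+1) = 70.0422; S(3,+2) = 93.6063; S(3,+3) = 125.0980
Terminal payoffs V(N, j) = max(S_T - K, 0):
  V(3,-3) = 0.000000; V(3,-2) = 0.000000; V(3,-1) = 0.000000; V(3,+0) = 0.000000; V(3,+1) = 10.652165; V(3,+2) = 34.216274; V(3,+3) = 65.707998
Backward induction: V(k, j) = exp(-r*dt) * [p_u * V(k+1, j+1) + p_m * V(k+1, j) + p_d * V(k+1, j-1)]
  V(2,-2) = exp(-r*dt) * [p_u*0.000000 + p_m*0.000000 + p_d*0.000000] = 0.000000
  V(2,-1) = exp(-r*dt) * [p_u*0.000000 + p_m*0.000000 + p_d*0.000000] = 0.000000
  V(2,+0) = exp(-r*dt) * [p_u*10.652165 + p_m*0.000000 + p_d*0.000000] = 1.564132
  V(2,+1) = exp(-r*dt) * [p_u*34.216274 + p_m*10.652165 + p_d*0.000000] = 12.106157
  V(2,+2) = exp(-r*dt) * [p_u*65.707998 + p_m*34.216274 + p_d*10.652165] = 34.373411
  V(1,-1) = exp(-r*dt) * [p_u*1.564132 + p_m*0.000000 + p_d*0.000000] = 0.229673
  V(1,+0) = exp(-r*dt) * [p_u*12.106157 + p_m*1.564132 + p_d*0.000000] = 2.817523
  V(1,+1) = exp(-r*dt) * [p_u*34.373411 + p_m*12.106157 + p_d*1.564132] = 13.386169
  V(0,+0) = exp(-r*dt) * [p_u*13.386169 + p_m*2.817523 + p_d*0.229673] = 3.881398


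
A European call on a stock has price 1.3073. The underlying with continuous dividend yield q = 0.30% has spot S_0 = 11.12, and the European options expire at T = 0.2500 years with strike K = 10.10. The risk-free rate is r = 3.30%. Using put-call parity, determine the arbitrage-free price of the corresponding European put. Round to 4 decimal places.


Answer: Put price = 0.2127

Derivation:
Put-call parity: C - P = S_0 * exp(-qT) - K * exp(-rT).
S_0 * exp(-qT) = 11.1200 * 0.99925028 = 11.11166313
K * exp(-rT) = 10.1000 * 0.99178394 = 10.01701777
P = C - S*exp(-qT) + K*exp(-rT)
P = 1.3073 - 11.11166313 + 10.01701777 = 0.2127


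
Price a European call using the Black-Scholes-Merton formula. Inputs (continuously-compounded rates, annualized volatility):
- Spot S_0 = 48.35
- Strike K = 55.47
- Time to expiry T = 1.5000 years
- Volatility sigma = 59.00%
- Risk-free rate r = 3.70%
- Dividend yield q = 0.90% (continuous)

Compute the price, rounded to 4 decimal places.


Answer: Price = 11.8619

Derivation:
d1 = (ln(S/K) + (r - q + 0.5*sigma^2) * T) / (sigma * sqrt(T)) = 0.22930945
d2 = d1 - sigma * sqrt(T) = -0.49329002
exp(-rT) = 0.94601202; exp(-qT) = 0.98659072
C = S_0 * exp(-qT) * N(d1) - K * exp(-rT) * N(d2)
N(d1) = 0.59068580; N(d2) = 0.31090384
C = 48.3500 * 0.98659072 * 0.59068580 - 55.4700 * 0.94601202 * 0.31090384 = 11.8619


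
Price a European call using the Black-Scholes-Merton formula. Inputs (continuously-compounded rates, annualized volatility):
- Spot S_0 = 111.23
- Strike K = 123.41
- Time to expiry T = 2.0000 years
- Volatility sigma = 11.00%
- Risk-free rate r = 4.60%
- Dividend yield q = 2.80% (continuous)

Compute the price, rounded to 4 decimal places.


d1 = (ln(S/K) + (r - q + 0.5*sigma^2) * T) / (sigma * sqrt(T)) = -0.35877323
d2 = d1 - sigma * sqrt(T) = -0.51433672
exp(-rT) = 0.91210515; exp(-qT) = 0.94553914
C = S_0 * exp(-qT) * N(d1) - K * exp(-rT) * N(d2)
N(d1) = 0.35988237; N(d2) = 0.30350830
C = 111.2300 * 0.94553914 * 0.35988237 - 123.4100 * 0.91210515 * 0.30350830 = 3.6859

Answer: Price = 3.6859


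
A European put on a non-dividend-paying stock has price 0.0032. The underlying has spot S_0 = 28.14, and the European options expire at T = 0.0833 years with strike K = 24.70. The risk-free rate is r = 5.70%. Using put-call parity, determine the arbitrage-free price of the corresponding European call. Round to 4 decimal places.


Put-call parity: C - P = S_0 * exp(-qT) - K * exp(-rT).
S_0 * exp(-qT) = 28.1400 * 1.00000000 = 28.14000000
K * exp(-rT) = 24.7000 * 0.99526315 = 24.58299991
C = P + S*exp(-qT) - K*exp(-rT)
C = 0.0032 + 28.14000000 - 24.58299991 = 3.5602

Answer: Call price = 3.5602


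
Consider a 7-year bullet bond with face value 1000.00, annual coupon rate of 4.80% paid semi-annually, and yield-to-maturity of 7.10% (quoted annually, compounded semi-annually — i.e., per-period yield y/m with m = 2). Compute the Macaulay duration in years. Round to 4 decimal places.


Coupon per period c = face * coupon_rate / m = 24.000000
Periods per year m = 2; per-period yield y/m = 0.035500
Number of cashflows N = 14
Cashflows (t years, CF_t, discount factor 1/(1+y/m)^(m*t), PV):
  t = 0.5000: CF_t = 24.000000, DF = 0.965717, PV = 23.177209
  t = 1.0000: CF_t = 24.000000, DF = 0.932609, PV = 22.382626
  t = 1.5000: CF_t = 24.000000, DF = 0.900637, PV = 21.615283
  t = 2.0000: CF_t = 24.000000, DF = 0.869760, PV = 20.874248
  t = 2.5000: CF_t = 24.000000, DF = 0.839942, PV = 20.158617
  t = 3.0000: CF_t = 24.000000, DF = 0.811147, PV = 19.467520
  t = 3.5000: CF_t = 24.000000, DF = 0.783338, PV = 18.800116
  t = 4.0000: CF_t = 24.000000, DF = 0.756483, PV = 18.155592
  t = 4.5000: CF_t = 24.000000, DF = 0.730549, PV = 17.533165
  t = 5.0000: CF_t = 24.000000, DF = 0.705503, PV = 16.932076
  t = 5.5000: CF_t = 24.000000, DF = 0.681316, PV = 16.351594
  t = 6.0000: CF_t = 24.000000, DF = 0.657959, PV = 15.791013
  t = 6.5000: CF_t = 24.000000, DF = 0.635402, PV = 15.249651
  t = 7.0000: CF_t = 1024.000000, DF = 0.613619, PV = 628.345503
Price P = sum_t PV_t = 874.834212
Macaulay numerator sum_t t * PV_t:
  t * PV_t at t = 0.5000: 11.588605
  t * PV_t at t = 1.0000: 22.382626
  t * PV_t at t = 1.5000: 32.422925
  t * PV_t at t = 2.0000: 41.748495
  t * PV_t at t = 2.5000: 50.396542
  t * PV_t at t = 3.0000: 58.402559
  t * PV_t at t = 3.5000: 65.800405
  t * PV_t at t = 4.0000: 72.622368
  t * PV_t at t = 4.5000: 78.899241
  t * PV_t at t = 5.0000: 84.660380
  t * PV_t at t = 5.5000: 89.933769
  t * PV_t at t = 6.0000: 94.746081
  t * PV_t at t = 6.5000: 99.122730
  t * PV_t at t = 7.0000: 4398.418523
Macaulay duration D = (sum_t t * PV_t) / P = 5201.145248 / 874.834212 = 5.945292

Answer: Macaulay duration = 5.9453 years


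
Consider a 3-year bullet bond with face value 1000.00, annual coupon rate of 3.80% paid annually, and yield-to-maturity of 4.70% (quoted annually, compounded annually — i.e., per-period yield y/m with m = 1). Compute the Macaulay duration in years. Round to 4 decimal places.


Answer: Macaulay duration = 2.8900 years

Derivation:
Coupon per period c = face * coupon_rate / m = 38.000000
Periods per year m = 1; per-period yield y/m = 0.047000
Number of cashflows N = 3
Cashflows (t years, CF_t, discount factor 1/(1+y/m)^(m*t), PV):
  t = 1.0000: CF_t = 38.000000, DF = 0.955110, PV = 36.294174
  t = 2.0000: CF_t = 38.000000, DF = 0.912235, PV = 34.664922
  t = 3.0000: CF_t = 1038.000000, DF = 0.871284, PV = 904.393242
Price P = sum_t PV_t = 975.352338
Macaulay numerator sum_t t * PV_t:
  t * PV_t at t = 1.0000: 36.294174
  t * PV_t at t = 2.0000: 69.329845
  t * PV_t at t = 3.0000: 2713.179726
Macaulay duration D = (sum_t t * PV_t) / P = 2818.803745 / 975.352338 = 2.890036


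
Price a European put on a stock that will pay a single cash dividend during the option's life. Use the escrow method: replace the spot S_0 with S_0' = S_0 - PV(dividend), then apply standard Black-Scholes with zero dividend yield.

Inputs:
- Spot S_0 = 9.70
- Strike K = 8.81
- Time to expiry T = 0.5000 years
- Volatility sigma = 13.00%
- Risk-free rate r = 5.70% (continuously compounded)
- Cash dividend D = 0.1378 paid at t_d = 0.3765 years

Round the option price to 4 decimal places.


Answer: Price = 0.0462

Derivation:
PV(D) = D * exp(-r * t_d) = 0.1378 * 0.97876814 = 0.13487425
S_0' = S_0 - PV(D) = 9.7000 - 0.13487425 = 9.56512575
d1 = (ln(S_0'/K) + (r + sigma^2/2)*T) / (sigma*sqrt(T)) = 1.25061418
d2 = d1 - sigma*sqrt(T) = 1.15869030
exp(-rT) = 0.97190229
N(-d1) = 0.10553764; N(-d2) = 0.12329122
P = K * exp(-rT) * N(-d2) - S_0' * N(-d1) = 8.8100 * 0.97190229 * 0.12329122 - 9.56512575 * 0.10553764 = 0.0462


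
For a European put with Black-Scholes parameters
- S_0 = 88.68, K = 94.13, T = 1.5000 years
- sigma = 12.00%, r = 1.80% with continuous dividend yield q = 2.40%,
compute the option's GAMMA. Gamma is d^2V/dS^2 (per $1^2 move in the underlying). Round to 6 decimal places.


Answer: Gamma = 0.027327

Derivation:
d1 = -0.3935678235; d2 = -0.5405372081
phi(d1) = 0.3692112339; exp(-qT) = 0.9646402935; exp(-rT) = 0.9733612415
Gamma = exp(-qT) * phi(d1) / (S * sigma * sqrt(T)) = 0.9646402935 * 0.3692112339 / (88.6800 * 0.1200 * 1.2247448714) = 0.027327


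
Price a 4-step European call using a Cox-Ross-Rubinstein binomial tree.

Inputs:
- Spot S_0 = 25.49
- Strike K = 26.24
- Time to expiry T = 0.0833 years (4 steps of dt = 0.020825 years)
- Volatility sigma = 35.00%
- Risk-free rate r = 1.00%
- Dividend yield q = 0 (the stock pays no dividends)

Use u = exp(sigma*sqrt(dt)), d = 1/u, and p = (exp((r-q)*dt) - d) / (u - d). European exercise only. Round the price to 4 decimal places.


Answer: Price = V(0,0) = 0.7530

Derivation:
dt = T/N = 0.020825
u = exp(sigma*sqrt(dt)) = 1.051805; d = 1/u = 0.950746
p = (exp((r-q)*dt) - d) / (u - d) = 0.489437
Discount per step: exp(-r*dt) = 0.999792
Stock lattice S(k, i) with i counting down-moves:
  k=0: S(0,0) = 25.4900
  k=1: S(1,0) = 26.8105; S(1,1) = 24.2345
  k=2: S(2,0) = 28.1994; S(2,1) = 25.4900; S(2,2) = 23.0409
  k=3: S(3,0) = 29.6603; S(3,1) = 26.8105; S(3,2) = 24.2345; S(3,3) = 21.9060
  k=4: S(4,0) = 31.1969; S(4,1) = 28.1994; S(4,2) = 25.4900; S(4,3) = 23.0409; S(4,4) = 20.8271
Terminal payoffs V(N, i) = max(S_T - K, 0):
  V(4,0) = 4.956889; V(4,1) = 1.959445; V(4,2) = 0.000000; V(4,3) = 0.000000; V(4,4) = 0.000000
Backward induction: V(k, i) = exp(-r*dt) * [p * V(k+1, i) + (1-p) * V(k+1, i+1)].
  V(3,0) = exp(-r*dt) * [p*4.956889 + (1-p)*1.959445] = 3.425791
  V(3,1) = exp(-r*dt) * [p*1.959445 + (1-p)*0.000000] = 0.958824
  V(3,2) = exp(-r*dt) * [p*0.000000 + (1-p)*0.000000] = 0.000000
  V(3,3) = exp(-r*dt) * [p*0.000000 + (1-p)*0.000000] = 0.000000
  V(2,0) = exp(-r*dt) * [p*3.425791 + (1-p)*0.958824] = 2.165797
  V(2,1) = exp(-r*dt) * [p*0.958824 + (1-p)*0.000000] = 0.469186
  V(2,2) = exp(-r*dt) * [p*0.000000 + (1-p)*0.000000] = 0.000000
  V(1,0) = exp(-r*dt) * [p*2.165797 + (1-p)*0.469186] = 1.299299
  V(1,1) = exp(-r*dt) * [p*0.469186 + (1-p)*0.000000] = 0.229589
  V(0,0) = exp(-r*dt) * [p*1.299299 + (1-p)*0.229589] = 0.752987
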